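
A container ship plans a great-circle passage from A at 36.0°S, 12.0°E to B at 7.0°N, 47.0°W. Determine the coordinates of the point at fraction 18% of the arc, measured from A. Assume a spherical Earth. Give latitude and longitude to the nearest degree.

≈ 30°S, 1°W

Write both endpoints as unit vectors p₁, p₂ with components (cos φ cos λ, cos φ sin λ, sin φ).
The central angle between the endpoints is δ = arccos(p₁·p₂) ≈ 1.222 rad (70.0°).
Interpolate at f = 0.18 with slerp weights a = sin((1−f)δ)/sin δ ≈ 0.897, b = sin(fδ)/sin δ ≈ 0.232.
p = a·p₁ + b·p₂ ≈ (0.867, -0.018, -0.499); φ = arcsin(p_z) ≈ -29.91°, λ = atan2(p_y, p_x) ≈ -1.17°.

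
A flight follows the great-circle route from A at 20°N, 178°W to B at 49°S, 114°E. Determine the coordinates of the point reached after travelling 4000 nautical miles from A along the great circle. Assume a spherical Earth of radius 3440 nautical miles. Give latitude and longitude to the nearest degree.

≈ 33°S, 140°E

The haversine formula gives a central angle δ ≈ 1.598 rad (91.6°) between the endpoints. The total great-circle distance is δ·R ≈ 1.598 × 3440 ≈ 5497 nmi, so the target fraction is f = 4000/5497 ≈ 0.728.
Interpolate at f ≈ 0.728 with slerp weights a = sin((1−f)δ)/sin δ ≈ 0.422, b = sin(fδ)/sin δ ≈ 0.918.
p = a·p₁ + b·p₂ ≈ (-0.641, 0.537, -0.549); φ = arcsin(p_z) ≈ -33.28°, λ = atan2(p_y, p_x) ≈ 140.07°.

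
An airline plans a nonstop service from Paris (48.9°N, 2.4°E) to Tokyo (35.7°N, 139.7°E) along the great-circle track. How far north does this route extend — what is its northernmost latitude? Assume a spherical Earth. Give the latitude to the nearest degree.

≈ 69°N

The great circle lies in the plane with unit normal n̂ = (p₁ × p₂)/|p₁ × p₂|.
Here n̂_z ≈ +0.362; the vertex latitude is φ_max = arccos|n̂_z| ≈ 68.7°.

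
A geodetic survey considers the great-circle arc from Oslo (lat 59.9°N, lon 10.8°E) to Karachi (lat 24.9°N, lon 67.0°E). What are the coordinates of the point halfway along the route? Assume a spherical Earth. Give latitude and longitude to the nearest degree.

≈ lat 46°N, lon 48°E

Write both endpoints as unit vectors p₁, p₂ with components (cos φ cos λ, cos φ sin λ, sin φ).
The central angle between the endpoints is δ = arccos(p₁·p₂) ≈ 0.905 rad (51.9°).
Interpolate at f = 1/2 with slerp weights a = sin((1−f)δ)/sin δ ≈ 0.556, b = sin(fδ)/sin δ ≈ 0.556.
p = a·p₁ + b·p₂ ≈ (0.471, 0.516, 0.715); φ = arcsin(p_z) ≈ 45.65°, λ = atan2(p_y, p_x) ≈ 47.64°.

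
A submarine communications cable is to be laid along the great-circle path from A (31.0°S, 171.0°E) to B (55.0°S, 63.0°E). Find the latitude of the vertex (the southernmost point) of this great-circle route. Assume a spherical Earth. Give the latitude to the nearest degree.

≈ 61°S

The great circle lies in the plane with unit normal n̂ = (p₁ × p₂)/|p₁ × p₂|.
Here n̂_z ≈ -0.486; the vertex latitude is φ_max = arccos|n̂_z| ≈ 60.9°.
Check via Clairaut: cos φ_max = |cos φ₁| · sin C = cos(31.0°)·sin(145.5°) ≈ 0.486, again giving ≈ 60.9°.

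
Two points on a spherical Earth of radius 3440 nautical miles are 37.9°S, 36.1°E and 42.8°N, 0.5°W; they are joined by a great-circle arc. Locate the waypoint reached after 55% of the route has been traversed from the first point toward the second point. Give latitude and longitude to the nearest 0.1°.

≈ 6.7°N, 17.0°E

Write both endpoints as unit vectors p₁, p₂ with components (cos φ cos λ, cos φ sin λ, sin φ).
The central angle between the endpoints is δ = arccos(p₁·p₂) ≈ 1.523 rad (87.3°).
Interpolate at f = 0.55 with slerp weights a = sin((1−f)δ)/sin δ ≈ 0.634, b = sin(fδ)/sin δ ≈ 0.744.
p = a·p₁ + b·p₂ ≈ (0.950, 0.290, 0.116); φ = arcsin(p_z) ≈ 6.67°, λ = atan2(p_y, p_x) ≈ 16.97°.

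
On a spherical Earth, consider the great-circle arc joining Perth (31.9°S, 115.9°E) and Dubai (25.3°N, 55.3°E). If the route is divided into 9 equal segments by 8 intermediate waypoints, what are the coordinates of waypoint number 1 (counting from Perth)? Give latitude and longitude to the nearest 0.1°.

≈ 26.2°S, 107.9°E

Convert each endpoint to a unit vector on the sphere (x = cos φ cos λ, y = cos φ sin λ, z = sin φ).
The central angle between the endpoints is δ = arccos(p₁·p₂) ≈ 1.419 rad (81.3°).
Interpolate at f = 1/9 with slerp weights a = sin((1−f)δ)/sin δ ≈ 0.964, b = sin(fδ)/sin δ ≈ 0.159.
p = a·p₁ + b·p₂ ≈ (-0.276, 0.854, -0.441); φ = arcsin(p_z) ≈ -26.19°, λ = atan2(p_y, p_x) ≈ 107.88°.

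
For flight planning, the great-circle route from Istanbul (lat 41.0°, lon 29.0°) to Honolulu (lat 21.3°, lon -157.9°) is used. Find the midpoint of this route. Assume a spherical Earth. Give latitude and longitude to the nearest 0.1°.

Write both endpoints as unit vectors p₁, p₂ with components (cos φ cos λ, cos φ sin λ, sin φ).
The central angle between the endpoints is δ = arccos(p₁·p₂) ≈ 2.049 rad (117.4°).
Interpolate at f = 1/2 with slerp weights a = sin((1−f)δ)/sin δ ≈ 0.962, b = sin(fδ)/sin δ ≈ 0.962.
p = a·p₁ + b·p₂ ≈ (-0.195, 0.015, 0.981); φ = arcsin(p_z) ≈ 78.70°, λ = atan2(p_y, p_x) ≈ 175.67°.

≈ lat 78.7°, lon 175.7°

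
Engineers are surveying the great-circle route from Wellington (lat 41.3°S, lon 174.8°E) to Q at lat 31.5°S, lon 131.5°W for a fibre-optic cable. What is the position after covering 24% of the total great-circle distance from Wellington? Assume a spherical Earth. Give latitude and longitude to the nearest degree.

≈ lat 41°S, lon 171°W

Convert each endpoint to a unit vector on the sphere (x = cos φ cos λ, y = cos φ sin λ, z = sin φ).
The central angle between the endpoints is δ = arccos(p₁·p₂) ≈ 0.761 rad (43.6°).
Interpolate at f = 0.24 with slerp weights a = sin((1−f)δ)/sin δ ≈ 0.793, b = sin(fδ)/sin δ ≈ 0.263.
p = a·p₁ + b·p₂ ≈ (-0.742, -0.114, -0.661); φ = arcsin(p_z) ≈ -41.36°, λ = atan2(p_y, p_x) ≈ -171.25°.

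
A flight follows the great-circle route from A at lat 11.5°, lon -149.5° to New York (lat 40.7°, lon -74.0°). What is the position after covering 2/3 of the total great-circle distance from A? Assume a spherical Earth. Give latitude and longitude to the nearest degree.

Convert each endpoint to a unit vector on the sphere (x = cos φ cos λ, y = cos φ sin λ, z = sin φ).
The central angle between the endpoints is δ = arccos(p₁·p₂) ≈ 1.249 rad (71.6°).
Interpolate at f = 2/3 with slerp weights a = sin((1−f)δ)/sin δ ≈ 0.426, b = sin(fδ)/sin δ ≈ 0.780.
p = a·p₁ + b·p₂ ≈ (-0.197, -0.780, 0.594); φ = arcsin(p_z) ≈ 36.41°, λ = atan2(p_y, p_x) ≈ -104.17°.

≈ lat 36°, lon -104°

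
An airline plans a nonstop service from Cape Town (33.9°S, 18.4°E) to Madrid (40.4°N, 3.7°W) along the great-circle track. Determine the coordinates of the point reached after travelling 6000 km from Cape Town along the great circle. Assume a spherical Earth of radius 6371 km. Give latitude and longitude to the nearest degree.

The haversine formula gives a central angle δ ≈ 1.345 rad (77.0°) between the endpoints. The total great-circle distance is δ·R ≈ 1.345 × 6371 ≈ 8567 km, so the target fraction is f = 6000/8567 ≈ 0.700.
Interpolate at f ≈ 0.700 with slerp weights a = sin((1−f)δ)/sin δ ≈ 0.402, b = sin(fδ)/sin δ ≈ 0.830.
p = a·p₁ + b·p₂ ≈ (0.947, 0.065, 0.313); φ = arcsin(p_z) ≈ 18.26°, λ = atan2(p_y, p_x) ≈ 3.90°.

≈ 18°N, 4°E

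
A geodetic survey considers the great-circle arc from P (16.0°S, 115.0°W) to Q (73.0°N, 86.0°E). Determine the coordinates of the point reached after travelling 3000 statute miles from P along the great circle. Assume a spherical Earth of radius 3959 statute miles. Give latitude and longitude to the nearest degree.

Convert each endpoint to a unit vector on the sphere (x = cos φ cos λ, y = cos φ sin λ, z = sin φ).
The central angle between the endpoints is δ = arccos(p₁·p₂) ≈ 2.125 rad (121.7°). The total great-circle distance is δ·R ≈ 2.125 × 3959 ≈ 8412 mi, so the target fraction is f = 3000/8412 ≈ 0.357.
Interpolate at f ≈ 0.357 with slerp weights a = sin((1−f)δ)/sin δ ≈ 1.151, b = sin(fδ)/sin δ ≈ 0.808.
p = a·p₁ + b·p₂ ≈ (-0.451, -0.767, 0.455); φ = arcsin(p_z) ≈ 27.09°, λ = atan2(p_y, p_x) ≈ -120.46°.

≈ (27°N, 120°W)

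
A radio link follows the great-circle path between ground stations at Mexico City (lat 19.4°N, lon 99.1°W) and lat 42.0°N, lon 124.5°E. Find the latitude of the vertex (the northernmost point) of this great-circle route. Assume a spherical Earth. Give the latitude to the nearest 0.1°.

≈ 59.7°N

The great circle lies in the plane with unit normal n̂ = (p₁ × p₂)/|p₁ × p₂|.
Here n̂_z ≈ -0.504; the vertex latitude is φ_max = arccos|n̂_z| ≈ 59.7°.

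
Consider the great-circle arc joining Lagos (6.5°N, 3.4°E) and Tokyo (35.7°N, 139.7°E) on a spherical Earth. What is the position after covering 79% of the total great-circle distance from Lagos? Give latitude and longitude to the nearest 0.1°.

≈ 47.3°N, 109.1°E

Write both endpoints as unit vectors p₁, p₂ with components (cos φ cos λ, cos φ sin λ, sin φ).
The central angle between the endpoints is δ = arccos(p₁·p₂) ≈ 2.114 rad (121.1°).
Interpolate at f = 0.79 with slerp weights a = sin((1−f)δ)/sin δ ≈ 0.502, b = sin(fδ)/sin δ ≈ 1.163.
p = a·p₁ + b·p₂ ≈ (-0.222, 0.640, 0.735); φ = arcsin(p_z) ≈ 47.33°, λ = atan2(p_y, p_x) ≈ 109.14°.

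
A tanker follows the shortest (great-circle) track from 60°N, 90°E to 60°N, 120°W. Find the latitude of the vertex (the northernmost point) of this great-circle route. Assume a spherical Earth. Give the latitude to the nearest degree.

The great circle lies in the plane with unit normal n̂ = (p₁ × p₂)/|p₁ × p₂|.
Here n̂_z ≈ +0.148; the vertex latitude is φ_max = arccos|n̂_z| ≈ 81.5°.
Check via Clairaut: cos φ_max = |cos φ₁| · sin C = cos(60.0°)·sin(17.2°) ≈ 0.148, again giving ≈ 81.5°.

≈ 82°N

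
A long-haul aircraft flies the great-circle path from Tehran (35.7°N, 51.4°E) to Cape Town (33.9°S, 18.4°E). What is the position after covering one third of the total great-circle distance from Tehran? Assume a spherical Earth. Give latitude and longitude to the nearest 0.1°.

Convert each endpoint to a unit vector on the sphere (x = cos φ cos λ, y = cos φ sin λ, z = sin φ).
The central angle between the endpoints is δ = arccos(p₁·p₂) ≈ 1.329 rad (76.1°).
Interpolate at f = 1/3 with slerp weights a = sin((1−f)δ)/sin δ ≈ 0.798, b = sin(fδ)/sin δ ≈ 0.441.
p = a·p₁ + b·p₂ ≈ (0.752, 0.622, 0.219); φ = arcsin(p_z) ≈ 12.67°, λ = atan2(p_y, p_x) ≈ 39.60°.

≈ (12.7°N, 39.6°E)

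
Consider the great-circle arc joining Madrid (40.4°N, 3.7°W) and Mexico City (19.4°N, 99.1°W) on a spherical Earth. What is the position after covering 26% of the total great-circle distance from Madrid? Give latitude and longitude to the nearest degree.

From cos δ = sin φ₁ sin φ₂ + cos φ₁ cos φ₂ cos Δλ, the central angle is δ ≈ 1.423 rad (81.5°).
Interpolate at f = 0.26 with slerp weights a = sin((1−f)δ)/sin δ ≈ 0.878, b = sin(fδ)/sin δ ≈ 0.366.
p = a·p₁ + b·p₂ ≈ (0.613, -0.384, 0.691); φ = arcsin(p_z) ≈ 43.69°, λ = atan2(p_y, p_x) ≈ -32.04°.

≈ 44°N, 32°W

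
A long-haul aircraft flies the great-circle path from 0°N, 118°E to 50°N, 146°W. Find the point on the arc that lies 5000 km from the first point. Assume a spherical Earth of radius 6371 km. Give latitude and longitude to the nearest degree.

The haversine formula gives a central angle δ ≈ 1.638 rad (93.9°) between the endpoints. The total great-circle distance is δ·R ≈ 1.638 × 6371 ≈ 10436 km, so the target fraction is f = 5000/10436 ≈ 0.479.
Interpolate at f ≈ 0.479 with slerp weights a = sin((1−f)δ)/sin δ ≈ 0.755, b = sin(fδ)/sin δ ≈ 0.708.
p = a·p₁ + b·p₂ ≈ (-0.732, 0.412, 0.543); φ = arcsin(p_z) ≈ 32.86°, λ = atan2(p_y, p_x) ≈ 150.62°.

≈ 33°N, 151°E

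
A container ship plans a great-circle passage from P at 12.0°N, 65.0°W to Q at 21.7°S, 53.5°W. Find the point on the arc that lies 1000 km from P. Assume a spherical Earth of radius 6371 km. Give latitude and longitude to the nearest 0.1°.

Convert each endpoint to a unit vector on the sphere (x = cos φ cos λ, y = cos φ sin λ, z = sin φ).
The central angle between the endpoints is δ = arccos(p₁·p₂) ≈ 0.620 rad (35.5°). The total great-circle distance is δ·R ≈ 0.620 × 6371 ≈ 3952 km, so the target fraction is f = 1000/3952 ≈ 0.253.
Interpolate at f ≈ 0.253 with slerp weights a = sin((1−f)δ)/sin δ ≈ 0.769, b = sin(fδ)/sin δ ≈ 0.269.
p = a·p₁ + b·p₂ ≈ (0.466, -0.882, 0.060); φ = arcsin(p_z) ≈ 3.46°, λ = atan2(p_y, p_x) ≈ -62.14°.

≈ 3.5°N, 62.1°W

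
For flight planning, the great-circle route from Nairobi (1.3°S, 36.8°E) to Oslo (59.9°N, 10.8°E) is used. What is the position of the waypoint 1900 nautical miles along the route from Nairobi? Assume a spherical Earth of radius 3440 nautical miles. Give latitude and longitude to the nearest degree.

≈ 29°N, 28°E

Write both endpoints as unit vectors p₁, p₂ with components (cos φ cos λ, cos φ sin λ, sin φ).
The central angle between the endpoints is δ = arccos(p₁·p₂) ≈ 1.125 rad (64.5°). The total great-circle distance is δ·R ≈ 1.125 × 3440 ≈ 3871 nmi, so the target fraction is f = 1900/3871 ≈ 0.491.
Interpolate at f ≈ 0.491 with slerp weights a = sin((1−f)δ)/sin δ ≈ 0.601, b = sin(fδ)/sin δ ≈ 0.581.
p = a·p₁ + b·p₂ ≈ (0.767, 0.414, 0.489); φ = arcsin(p_z) ≈ 29.30°, λ = atan2(p_y, p_x) ≈ 28.37°.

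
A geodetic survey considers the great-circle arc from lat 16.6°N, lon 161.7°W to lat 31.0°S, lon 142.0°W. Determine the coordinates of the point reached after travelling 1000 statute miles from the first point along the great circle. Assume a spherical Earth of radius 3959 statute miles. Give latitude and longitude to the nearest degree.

Write both endpoints as unit vectors p₁, p₂ with components (cos φ cos λ, cos φ sin λ, sin φ).
The central angle between the endpoints is δ = arccos(p₁·p₂) ≈ 0.894 rad (51.2°). The total great-circle distance is δ·R ≈ 0.894 × 3959 ≈ 3540 mi, so the target fraction is f = 1000/3540 ≈ 0.283.
Interpolate at f ≈ 0.283 with slerp weights a = sin((1−f)δ)/sin δ ≈ 0.768, b = sin(fδ)/sin δ ≈ 0.321.
p = a·p₁ + b·p₂ ≈ (-0.915, -0.400, 0.054); φ = arcsin(p_z) ≈ 3.11°, λ = atan2(p_y, p_x) ≈ -156.38°.

≈ lat 3°N, lon 156°W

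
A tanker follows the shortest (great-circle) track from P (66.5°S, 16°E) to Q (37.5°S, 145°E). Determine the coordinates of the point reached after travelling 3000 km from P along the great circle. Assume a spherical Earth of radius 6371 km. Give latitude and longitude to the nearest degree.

Write both endpoints as unit vectors p₁, p₂ with components (cos φ cos λ, cos φ sin λ, sin φ).
The central angle between the endpoints is δ = arccos(p₁·p₂) ≈ 1.203 rad (68.9°). The total great-circle distance is δ·R ≈ 1.203 × 6371 ≈ 7667 km, so the target fraction is f = 3000/7667 ≈ 0.391.
Interpolate at f ≈ 0.391 with slerp weights a = sin((1−f)δ)/sin δ ≈ 0.717, b = sin(fδ)/sin δ ≈ 0.486.
p = a·p₁ + b·p₂ ≈ (-0.041, 0.300, -0.953); φ = arcsin(p_z) ≈ -72.37°, λ = atan2(p_y, p_x) ≈ 97.83°.

≈ (72°S, 98°E)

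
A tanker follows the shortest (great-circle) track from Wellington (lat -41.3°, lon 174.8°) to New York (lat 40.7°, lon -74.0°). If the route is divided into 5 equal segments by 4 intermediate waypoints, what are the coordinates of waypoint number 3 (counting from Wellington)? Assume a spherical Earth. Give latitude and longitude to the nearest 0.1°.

Convert each endpoint to a unit vector on the sphere (x = cos φ cos λ, y = cos φ sin λ, z = sin φ).
The central angle between the endpoints is δ = arccos(p₁·p₂) ≈ 2.261 rad (129.5°).
Interpolate at f = 3/5 with slerp weights a = sin((1−f)δ)/sin δ ≈ 1.019, b = sin(fδ)/sin δ ≈ 1.267.
p = a·p₁ + b·p₂ ≈ (-0.498, -0.854, 0.154); φ = arcsin(p_z) ≈ 8.83°, λ = atan2(p_y, p_x) ≈ -120.24°.

≈ lat 8.8°, lon -120.2°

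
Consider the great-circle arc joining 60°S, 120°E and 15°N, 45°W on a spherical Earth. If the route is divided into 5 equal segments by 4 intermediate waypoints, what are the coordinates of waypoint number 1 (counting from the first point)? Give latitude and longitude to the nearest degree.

≈ 80°S, 57°E

Write both endpoints as unit vectors p₁, p₂ with components (cos φ cos λ, cos φ sin λ, sin φ).
The central angle between the endpoints is δ = arccos(p₁·p₂) ≈ 2.333 rad (133.7°).
Interpolate at f = 1/5 with slerp weights a = sin((1−f)δ)/sin δ ≈ 1.323, b = sin(fδ)/sin δ ≈ 0.622.
p = a·p₁ + b·p₂ ≈ (0.094, 0.148, -0.985); φ = arcsin(p_z) ≈ -79.90°, λ = atan2(p_y, p_x) ≈ 57.50°.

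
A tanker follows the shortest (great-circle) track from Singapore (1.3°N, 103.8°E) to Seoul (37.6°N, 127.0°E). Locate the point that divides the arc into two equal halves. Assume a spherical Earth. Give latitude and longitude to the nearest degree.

≈ 20°N, 114°E

Convert each endpoint to a unit vector on the sphere (x = cos φ cos λ, y = cos φ sin λ, z = sin φ).
The central angle between the endpoints is δ = arccos(p₁·p₂) ≈ 0.735 rad (42.1°).
Interpolate at f = 1/2 with slerp weights a = sin((1−f)δ)/sin δ ≈ 0.536, b = sin(fδ)/sin δ ≈ 0.536.
p = a·p₁ + b·p₂ ≈ (-0.383, 0.859, 0.339); φ = arcsin(p_z) ≈ 19.82°, λ = atan2(p_y, p_x) ≈ 114.04°.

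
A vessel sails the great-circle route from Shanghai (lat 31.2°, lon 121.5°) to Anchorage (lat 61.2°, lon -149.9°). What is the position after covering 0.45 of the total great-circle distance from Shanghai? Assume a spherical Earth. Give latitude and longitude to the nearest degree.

Write both endpoints as unit vectors p₁, p₂ with components (cos φ cos λ, cos φ sin λ, sin φ).
The central angle between the endpoints is δ = arccos(p₁·p₂) ≈ 1.088 rad (62.4°).
Interpolate at f = 0.45 with slerp weights a = sin((1−f)δ)/sin δ ≈ 0.636, b = sin(fδ)/sin δ ≈ 0.531.
p = a·p₁ + b·p₂ ≈ (-0.506, 0.336, 0.795); φ = arcsin(p_z) ≈ 52.64°, λ = atan2(p_y, p_x) ≈ 146.42°.

≈ lat 53°, lon 146°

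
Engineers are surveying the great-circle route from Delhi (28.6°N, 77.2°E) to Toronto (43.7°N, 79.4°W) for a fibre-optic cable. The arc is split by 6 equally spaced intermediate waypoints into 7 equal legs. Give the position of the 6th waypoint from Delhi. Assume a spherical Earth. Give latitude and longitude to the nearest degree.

The haversine formula gives a central angle δ ≈ 1.825 rad (104.6°) between the endpoints.
Interpolate at f = 6/7 with slerp weights a = sin((1−f)δ)/sin δ ≈ 0.266, b = sin(fδ)/sin δ ≈ 1.033.
p = a·p₁ + b·p₂ ≈ (0.189, -0.506, 0.841); φ = arcsin(p_z) ≈ 57.29°, λ = atan2(p_y, p_x) ≈ -69.50°.

≈ 57°N, 70°W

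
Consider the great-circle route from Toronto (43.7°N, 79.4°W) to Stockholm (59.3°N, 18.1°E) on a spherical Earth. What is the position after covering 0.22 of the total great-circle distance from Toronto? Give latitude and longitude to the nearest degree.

≈ 53°N, 67°W

The haversine formula gives a central angle δ ≈ 0.993 rad (56.9°) between the endpoints.
Interpolate at f = 0.22 with slerp weights a = sin((1−f)δ)/sin δ ≈ 0.835, b = sin(fδ)/sin δ ≈ 0.259.
p = a·p₁ + b·p₂ ≈ (0.237, -0.552, 0.799); φ = arcsin(p_z) ≈ 53.07°, λ = atan2(p_y, p_x) ≈ -66.81°.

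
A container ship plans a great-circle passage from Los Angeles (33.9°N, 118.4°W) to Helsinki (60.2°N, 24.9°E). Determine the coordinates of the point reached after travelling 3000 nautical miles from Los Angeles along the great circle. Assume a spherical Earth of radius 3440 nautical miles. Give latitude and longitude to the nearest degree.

The haversine formula gives a central angle δ ≈ 1.417 rad (81.2°) between the endpoints. The total great-circle distance is δ·R ≈ 1.417 × 3440 ≈ 4874 nmi, so the target fraction is f = 3000/4874 ≈ 0.615.
Interpolate at f ≈ 0.615 with slerp weights a = sin((1−f)δ)/sin δ ≈ 0.524, b = sin(fδ)/sin δ ≈ 0.775.
p = a·p₁ + b·p₂ ≈ (0.142, -0.221, 0.965); φ = arcsin(p_z) ≈ 74.77°, λ = atan2(p_y, p_x) ≈ -57.21°.

≈ (75°N, 57°W)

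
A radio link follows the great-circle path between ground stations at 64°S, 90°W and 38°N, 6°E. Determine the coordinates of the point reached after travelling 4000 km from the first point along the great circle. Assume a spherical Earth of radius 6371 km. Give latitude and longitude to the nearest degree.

Convert each endpoint to a unit vector on the sphere (x = cos φ cos λ, y = cos φ sin λ, z = sin φ).
The central angle between the endpoints is δ = arccos(p₁·p₂) ≈ 2.201 rad (126.1°). The total great-circle distance is δ·R ≈ 2.201 × 6371 ≈ 14024 km, so the target fraction is f = 4000/14024 ≈ 0.285.
Interpolate at f ≈ 0.285 with slerp weights a = sin((1−f)δ)/sin δ ≈ 1.238, b = sin(fδ)/sin δ ≈ 0.727.
p = a·p₁ + b·p₂ ≈ (0.570, -0.483, -0.665); φ = arcsin(p_z) ≈ -41.68°, λ = atan2(p_y, p_x) ≈ -40.27°.

≈ 42°S, 40°W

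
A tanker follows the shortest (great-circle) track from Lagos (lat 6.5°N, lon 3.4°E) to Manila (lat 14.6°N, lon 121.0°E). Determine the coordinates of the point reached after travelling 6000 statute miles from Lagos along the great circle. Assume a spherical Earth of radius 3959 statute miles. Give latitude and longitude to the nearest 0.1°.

≈ lat 19.6°N, lon 92.3°E

Write both endpoints as unit vectors p₁, p₂ with components (cos φ cos λ, cos φ sin λ, sin φ).
The central angle between the endpoints is δ = arccos(p₁·p₂) ≈ 2.001 rad (114.6°). The total great-circle distance is δ·R ≈ 2.001 × 3959 ≈ 7921 mi, so the target fraction is f = 6000/7921 ≈ 0.757.
Interpolate at f ≈ 0.757 with slerp weights a = sin((1−f)δ)/sin δ ≈ 0.513, b = sin(fδ)/sin δ ≈ 1.098.
p = a·p₁ + b·p₂ ≈ (-0.038, 0.941, 0.335); φ = arcsin(p_z) ≈ 19.57°, λ = atan2(p_y, p_x) ≈ 92.34°.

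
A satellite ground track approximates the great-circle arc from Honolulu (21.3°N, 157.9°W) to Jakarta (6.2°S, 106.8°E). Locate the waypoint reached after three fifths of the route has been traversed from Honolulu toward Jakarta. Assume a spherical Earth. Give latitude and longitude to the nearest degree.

Convert each endpoint to a unit vector on the sphere (x = cos φ cos λ, y = cos φ sin λ, z = sin φ).
The central angle between the endpoints is δ = arccos(p₁·p₂) ≈ 1.696 rad (97.2°).
Interpolate at f = 3/5 with slerp weights a = sin((1−f)δ)/sin δ ≈ 0.632, b = sin(fδ)/sin δ ≈ 0.858.
p = a·p₁ + b·p₂ ≈ (-0.792, 0.594, 0.137); φ = arcsin(p_z) ≈ 7.88°, λ = atan2(p_y, p_x) ≈ 143.12°.

≈ (8°N, 143°E)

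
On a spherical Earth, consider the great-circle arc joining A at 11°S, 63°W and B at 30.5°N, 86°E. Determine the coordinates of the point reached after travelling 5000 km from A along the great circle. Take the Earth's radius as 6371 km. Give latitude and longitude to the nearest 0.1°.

Write both endpoints as unit vectors p₁, p₂ with components (cos φ cos λ, cos φ sin λ, sin φ).
The central angle between the endpoints is δ = arccos(p₁·p₂) ≈ 2.535 rad (145.3°). The total great-circle distance is δ·R ≈ 2.535 × 6371 ≈ 16153 km, so the target fraction is f = 5000/16153 ≈ 0.310.
Interpolate at f ≈ 0.310 with slerp weights a = sin((1−f)δ)/sin δ ≈ 1.727, b = sin(fδ)/sin δ ≈ 1.240.
p = a·p₁ + b·p₂ ≈ (0.844, -0.444, 0.300); φ = arcsin(p_z) ≈ 17.46°, λ = atan2(p_y, p_x) ≈ -27.76°.

≈ 17.5°N, 27.8°W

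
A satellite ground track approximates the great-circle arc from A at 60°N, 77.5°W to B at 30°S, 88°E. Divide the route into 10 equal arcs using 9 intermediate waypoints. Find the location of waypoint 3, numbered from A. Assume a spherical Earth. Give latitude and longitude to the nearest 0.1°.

≈ 69.5°N, 46.5°E

Convert each endpoint to a unit vector on the sphere (x = cos φ cos λ, y = cos φ sin λ, z = sin φ).
The central angle between the endpoints is δ = arccos(p₁·p₂) ≈ 2.591 rad (148.5°).
Interpolate at f = 3/10 with slerp weights a = sin((1−f)δ)/sin δ ≈ 1.855, b = sin(fδ)/sin δ ≈ 1.341.
p = a·p₁ + b·p₂ ≈ (0.241, 0.255, 0.936); φ = arcsin(p_z) ≈ 69.46°, λ = atan2(p_y, p_x) ≈ 46.54°.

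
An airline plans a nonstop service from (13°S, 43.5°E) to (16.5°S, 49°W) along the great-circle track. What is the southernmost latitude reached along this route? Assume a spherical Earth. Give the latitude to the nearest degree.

The great circle lies in the plane with unit normal n̂ = (p₁ × p₂)/|p₁ × p₂|.
Here n̂_z ≈ -0.934; the vertex latitude is φ_max = arccos|n̂_z| ≈ 21.0°.
Check via Clairaut: cos φ_max = |cos φ₁| · sin C = cos(13.0°)·sin(106.6°) ≈ 0.934, again giving ≈ 21.0°.

≈ 21°S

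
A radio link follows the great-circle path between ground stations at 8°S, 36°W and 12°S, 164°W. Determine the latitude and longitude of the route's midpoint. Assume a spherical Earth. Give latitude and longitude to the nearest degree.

≈ 22°S, 99°W

Write both endpoints as unit vectors p₁, p₂ with components (cos φ cos λ, cos φ sin λ, sin φ).
The central angle between the endpoints is δ = arccos(p₁·p₂) ≈ 2.174 rad (124.6°).
Interpolate at f = 1/2 with slerp weights a = sin((1−f)δ)/sin δ ≈ 1.075, b = sin(fδ)/sin δ ≈ 1.075.
p = a·p₁ + b·p₂ ≈ (-0.150, -0.916, -0.373); φ = arcsin(p_z) ≈ -21.91°, λ = atan2(p_y, p_x) ≈ -99.28°.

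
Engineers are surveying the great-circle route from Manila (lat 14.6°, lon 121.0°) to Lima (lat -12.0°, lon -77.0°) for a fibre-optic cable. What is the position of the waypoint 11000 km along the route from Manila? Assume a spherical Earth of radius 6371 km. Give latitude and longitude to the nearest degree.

≈ lat 4°, lon -139°

Convert each endpoint to a unit vector on the sphere (x = cos φ cos λ, y = cos φ sin λ, z = sin φ).
The central angle between the endpoints is δ = arccos(p₁·p₂) ≈ 2.833 rad (162.3°). The total great-circle distance is δ·R ≈ 2.833 × 6371 ≈ 18047 km, so the target fraction is f = 11000/18047 ≈ 0.610.
Interpolate at f ≈ 0.610 with slerp weights a = sin((1−f)δ)/sin δ ≈ 2.940, b = sin(fδ)/sin δ ≈ 3.249.
p = a·p₁ + b·p₂ ≈ (-0.750, -0.658, 0.066); φ = arcsin(p_z) ≈ 3.76°, λ = atan2(p_y, p_x) ≈ -138.76°.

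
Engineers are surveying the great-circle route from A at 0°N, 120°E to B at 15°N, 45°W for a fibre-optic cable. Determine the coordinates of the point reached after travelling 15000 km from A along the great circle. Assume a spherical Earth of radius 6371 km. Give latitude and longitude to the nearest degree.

≈ 31°N, 25°W

Convert each endpoint to a unit vector on the sphere (x = cos φ cos λ, y = cos φ sin λ, z = sin φ).
The central angle between the endpoints is δ = arccos(p₁·p₂) ≈ 2.773 rad (158.9°). The total great-circle distance is δ·R ≈ 2.773 × 6371 ≈ 17670 km, so the target fraction is f = 15000/17670 ≈ 0.849.
Interpolate at f ≈ 0.849 with slerp weights a = sin((1−f)δ)/sin δ ≈ 1.131, b = sin(fδ)/sin δ ≈ 1.969.
p = a·p₁ + b·p₂ ≈ (0.779, -0.365, 0.509); φ = arcsin(p_z) ≈ 30.63°, λ = atan2(p_y, p_x) ≈ -25.12°.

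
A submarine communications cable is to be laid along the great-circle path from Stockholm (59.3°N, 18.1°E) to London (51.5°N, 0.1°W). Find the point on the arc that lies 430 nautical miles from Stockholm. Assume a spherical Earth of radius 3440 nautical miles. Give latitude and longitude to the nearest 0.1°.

≈ 55.3°N, 7.1°E

From cos δ = sin φ₁ sin φ₂ + cos φ₁ cos φ₂ cos Δλ, the central angle is δ ≈ 0.225 rad (12.9°). The total great-circle distance is δ·R ≈ 0.225 × 3440 ≈ 773 nmi, so the target fraction is f = 430/773 ≈ 0.556.
Interpolate at f ≈ 0.556 with slerp weights a = sin((1−f)δ)/sin δ ≈ 0.447, b = sin(fδ)/sin δ ≈ 0.559.
p = a·p₁ + b·p₂ ≈ (0.565, 0.070, 0.822); φ = arcsin(p_z) ≈ 55.29°, λ = atan2(p_y, p_x) ≈ 7.09°.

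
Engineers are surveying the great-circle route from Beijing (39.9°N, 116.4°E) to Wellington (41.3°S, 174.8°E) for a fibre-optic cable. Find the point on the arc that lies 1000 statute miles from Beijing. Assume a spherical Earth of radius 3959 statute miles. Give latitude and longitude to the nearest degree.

Convert each endpoint to a unit vector on the sphere (x = cos φ cos λ, y = cos φ sin λ, z = sin φ).
The central angle between the endpoints is δ = arccos(p₁·p₂) ≈ 1.692 rad (97.0°). The total great-circle distance is δ·R ≈ 1.692 × 3959 ≈ 6700 mi, so the target fraction is f = 1000/6700 ≈ 0.149.
Interpolate at f ≈ 0.149 with slerp weights a = sin((1−f)δ)/sin δ ≈ 0.999, b = sin(fδ)/sin δ ≈ 0.252.
p = a·p₁ + b·p₂ ≈ (-0.529, 0.703, 0.475); φ = arcsin(p_z) ≈ 28.33°, λ = atan2(p_y, p_x) ≈ 126.95°.

≈ 28°N, 127°E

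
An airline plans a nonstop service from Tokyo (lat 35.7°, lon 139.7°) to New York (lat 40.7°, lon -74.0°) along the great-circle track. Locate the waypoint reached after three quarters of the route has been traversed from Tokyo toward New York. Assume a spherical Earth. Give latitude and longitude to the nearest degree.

≈ lat 61°, lon -97°

Write both endpoints as unit vectors p₁, p₂ with components (cos φ cos λ, cos φ sin λ, sin φ).
The central angle between the endpoints is δ = arccos(p₁·p₂) ≈ 1.703 rad (97.6°).
Interpolate at f = 3/4 with slerp weights a = sin((1−f)δ)/sin δ ≈ 0.417, b = sin(fδ)/sin δ ≈ 0.966.
p = a·p₁ + b·p₂ ≈ (-0.056, -0.485, 0.873); φ = arcsin(p_z) ≈ 60.78°, λ = atan2(p_y, p_x) ≈ -96.62°.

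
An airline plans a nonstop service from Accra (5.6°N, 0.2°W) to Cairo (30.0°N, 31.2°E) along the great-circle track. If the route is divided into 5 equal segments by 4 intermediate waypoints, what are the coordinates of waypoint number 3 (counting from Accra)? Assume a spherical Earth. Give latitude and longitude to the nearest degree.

From cos δ = sin φ₁ sin φ₂ + cos φ₁ cos φ₂ cos Δλ, the central angle is δ ≈ 0.669 rad (38.3°).
Interpolate at f = 3/5 with slerp weights a = sin((1−f)δ)/sin δ ≈ 0.426, b = sin(fδ)/sin δ ≈ 0.630.
p = a·p₁ + b·p₂ ≈ (0.891, 0.281, 0.357); φ = arcsin(p_z) ≈ 20.89°, λ = atan2(p_y, p_x) ≈ 17.51°.

≈ 21°N, 18°E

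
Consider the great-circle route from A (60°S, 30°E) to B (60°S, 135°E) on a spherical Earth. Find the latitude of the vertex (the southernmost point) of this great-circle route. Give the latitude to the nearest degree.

≈ 71°S

The great circle lies in the plane with unit normal n̂ = (p₁ × p₂)/|p₁ × p₂|.
Here n̂_z ≈ +0.332; the vertex latitude is φ_max = arccos|n̂_z| ≈ 70.6°.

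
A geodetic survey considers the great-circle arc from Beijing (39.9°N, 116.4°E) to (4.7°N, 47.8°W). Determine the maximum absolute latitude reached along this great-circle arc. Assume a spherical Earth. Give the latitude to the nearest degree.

The great circle lies in the plane with unit normal n̂ = (p₁ × p₂)/|p₁ × p₂|.
Here n̂_z ≈ -0.285; the vertex latitude is φ_max = arccos|n̂_z| ≈ 73.4°.
Check via Clairaut: cos φ_max = |cos φ₁| · sin C = cos(39.9°)·sin(21.8°) ≈ 0.285, again giving ≈ 73.4°.

≈ 73°N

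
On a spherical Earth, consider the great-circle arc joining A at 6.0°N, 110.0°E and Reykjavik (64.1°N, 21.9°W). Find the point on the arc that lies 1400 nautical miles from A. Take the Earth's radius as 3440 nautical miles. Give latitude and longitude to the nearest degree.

From cos δ = sin φ₁ sin φ₂ + cos φ₁ cos φ₂ cos Δλ, the central angle is δ ≈ 1.768 rad (101.3°). The total great-circle distance is δ·R ≈ 1.768 × 3440 ≈ 6082 nmi, so the target fraction is f = 1400/6082 ≈ 0.230.
Interpolate at f ≈ 0.230 with slerp weights a = sin((1−f)δ)/sin δ ≈ 0.997, b = sin(fδ)/sin δ ≈ 0.404.
p = a·p₁ + b·p₂ ≈ (-0.176, 0.866, 0.467); φ = arcsin(p_z) ≈ 27.87°, λ = atan2(p_y, p_x) ≈ 101.46°.

≈ 28°N, 101°E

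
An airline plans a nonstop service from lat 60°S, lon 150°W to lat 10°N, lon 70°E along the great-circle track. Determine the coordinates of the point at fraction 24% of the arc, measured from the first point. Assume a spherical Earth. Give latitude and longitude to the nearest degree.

≈ lat 67°S, lon 143°E

Write both endpoints as unit vectors p₁, p₂ with components (cos φ cos λ, cos φ sin λ, sin φ).
The central angle between the endpoints is δ = arccos(p₁·p₂) ≈ 2.127 rad (121.8°).
Interpolate at f = 0.24 with slerp weights a = sin((1−f)δ)/sin δ ≈ 1.176, b = sin(fδ)/sin δ ≈ 0.575.
p = a·p₁ + b·p₂ ≈ (-0.316, 0.238, -0.919); φ = arcsin(p_z) ≈ -66.71°, λ = atan2(p_y, p_x) ≈ 142.95°.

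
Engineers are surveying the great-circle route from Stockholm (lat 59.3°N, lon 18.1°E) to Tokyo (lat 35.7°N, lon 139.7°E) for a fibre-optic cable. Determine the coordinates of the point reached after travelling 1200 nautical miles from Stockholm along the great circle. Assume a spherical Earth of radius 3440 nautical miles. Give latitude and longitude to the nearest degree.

≈ lat 68°N, lon 60°E

Convert each endpoint to a unit vector on the sphere (x = cos φ cos λ, y = cos φ sin λ, z = sin φ).
The central angle between the endpoints is δ = arccos(p₁·p₂) ≈ 1.282 rad (73.5°). The total great-circle distance is δ·R ≈ 1.282 × 3440 ≈ 4411 nmi, so the target fraction is f = 1200/4411 ≈ 0.272.
Interpolate at f ≈ 0.272 with slerp weights a = sin((1−f)δ)/sin δ ≈ 0.838, b = sin(fδ)/sin δ ≈ 0.357.
p = a·p₁ + b·p₂ ≈ (0.186, 0.320, 0.929); φ = arcsin(p_z) ≈ 68.26°, λ = atan2(p_y, p_x) ≈ 59.85°.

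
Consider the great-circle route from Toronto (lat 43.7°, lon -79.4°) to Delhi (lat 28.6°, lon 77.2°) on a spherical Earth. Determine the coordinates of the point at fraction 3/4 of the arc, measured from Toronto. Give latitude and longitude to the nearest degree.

From cos δ = sin φ₁ sin φ₂ + cos φ₁ cos φ₂ cos Δλ, the central angle is δ ≈ 1.825 rad (104.6°).
Interpolate at f = 3/4 with slerp weights a = sin((1−f)δ)/sin δ ≈ 0.455, b = sin(fδ)/sin δ ≈ 1.012.
p = a·p₁ + b·p₂ ≈ (0.257, 0.543, 0.799); φ = arcsin(p_z) ≈ 53.05°, λ = atan2(p_y, p_x) ≈ 64.64°.

≈ lat 53°, lon 65°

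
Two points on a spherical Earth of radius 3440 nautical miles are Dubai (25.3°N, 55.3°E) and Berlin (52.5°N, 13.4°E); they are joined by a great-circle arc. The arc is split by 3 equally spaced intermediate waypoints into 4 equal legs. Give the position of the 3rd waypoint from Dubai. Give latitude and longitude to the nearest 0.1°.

Write both endpoints as unit vectors p₁, p₂ with components (cos φ cos λ, cos φ sin λ, sin φ).
The central angle between the endpoints is δ = arccos(p₁·p₂) ≈ 0.725 rad (41.5°).
Interpolate at f = 3/4 with slerp weights a = sin((1−f)δ)/sin δ ≈ 0.272, b = sin(fδ)/sin δ ≈ 0.780.
p = a·p₁ + b·p₂ ≈ (0.602, 0.312, 0.735); φ = arcsin(p_z) ≈ 47.31°, λ = atan2(p_y, p_x) ≈ 27.41°.

≈ 47.3°N, 27.4°E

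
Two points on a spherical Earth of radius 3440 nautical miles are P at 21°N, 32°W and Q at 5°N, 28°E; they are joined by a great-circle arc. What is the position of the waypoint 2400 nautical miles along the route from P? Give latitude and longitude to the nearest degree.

Write both endpoints as unit vectors p₁, p₂ with components (cos φ cos λ, cos φ sin λ, sin φ).
The central angle between the endpoints is δ = arccos(p₁·p₂) ≈ 1.052 rad (60.2°). The total great-circle distance is δ·R ≈ 1.052 × 3440 ≈ 3617 nmi, so the target fraction is f = 2400/3617 ≈ 0.663.
Interpolate at f ≈ 0.663 with slerp weights a = sin((1−f)δ)/sin δ ≈ 0.399, b = sin(fδ)/sin δ ≈ 0.740.
p = a·p₁ + b·p₂ ≈ (0.967, 0.149, 0.208); φ = arcsin(p_z) ≈ 11.98°, λ = atan2(p_y, p_x) ≈ 8.74°.

≈ 12°N, 9°E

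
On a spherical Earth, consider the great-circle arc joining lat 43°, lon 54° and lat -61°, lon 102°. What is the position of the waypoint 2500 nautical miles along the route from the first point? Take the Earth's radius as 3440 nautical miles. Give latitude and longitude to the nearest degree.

The haversine formula gives a central angle δ ≈ 1.938 rad (111.1°) between the endpoints. The total great-circle distance is δ·R ≈ 1.938 × 3440 ≈ 6668 nmi, so the target fraction is f = 2500/6668 ≈ 0.375.
Interpolate at f ≈ 0.375 with slerp weights a = sin((1−f)δ)/sin δ ≈ 1.003, b = sin(fδ)/sin δ ≈ 0.712.
p = a·p₁ + b·p₂ ≈ (0.359, 0.931, 0.061); φ = arcsin(p_z) ≈ 3.52°, λ = atan2(p_y, p_x) ≈ 68.89°.

≈ lat 4°, lon 69°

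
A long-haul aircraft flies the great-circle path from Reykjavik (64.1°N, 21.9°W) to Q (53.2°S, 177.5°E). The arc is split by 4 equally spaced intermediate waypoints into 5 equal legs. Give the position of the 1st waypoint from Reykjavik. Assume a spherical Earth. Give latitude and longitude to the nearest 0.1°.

≈ (64.5°N, 103.8°W)

Write both endpoints as unit vectors p₁, p₂ with components (cos φ cos λ, cos φ sin λ, sin φ).
The central angle between the endpoints is δ = arccos(p₁·p₂) ≈ 2.884 rad (165.3°).
Interpolate at f = 1/5 with slerp weights a = sin((1−f)δ)/sin δ ≈ 2.912, b = sin(fδ)/sin δ ≈ 2.144.
p = a·p₁ + b·p₂ ≈ (-0.103, -0.418, 0.902); φ = arcsin(p_z) ≈ 64.48°, λ = atan2(p_y, p_x) ≈ -103.84°.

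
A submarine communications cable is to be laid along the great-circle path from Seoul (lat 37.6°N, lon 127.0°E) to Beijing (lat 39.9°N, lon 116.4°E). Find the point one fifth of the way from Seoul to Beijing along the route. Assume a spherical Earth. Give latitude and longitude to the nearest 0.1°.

≈ lat 38.1°N, lon 124.9°E

The haversine formula gives a central angle δ ≈ 0.150 rad (8.6°) between the endpoints.
Interpolate at f = 1/5 with slerp weights a = sin((1−f)δ)/sin δ ≈ 0.801, b = sin(fδ)/sin δ ≈ 0.201.
p = a·p₁ + b·p₂ ≈ (-0.450, 0.645, 0.618); φ = arcsin(p_z) ≈ 38.14°, λ = atan2(p_y, p_x) ≈ 124.94°.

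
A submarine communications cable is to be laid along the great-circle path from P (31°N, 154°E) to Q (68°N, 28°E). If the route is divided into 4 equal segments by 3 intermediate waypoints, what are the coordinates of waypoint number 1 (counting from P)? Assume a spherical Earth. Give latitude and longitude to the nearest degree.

≈ (48°N, 145°E)

Convert each endpoint to a unit vector on the sphere (x = cos φ cos λ, y = cos φ sin λ, z = sin φ).
The central angle between the endpoints is δ = arccos(p₁·p₂) ≈ 1.278 rad (73.2°).
Interpolate at f = 1/4 with slerp weights a = sin((1−f)δ)/sin δ ≈ 0.855, b = sin(fδ)/sin δ ≈ 0.328.
p = a·p₁ + b·p₂ ≈ (-0.550, 0.379, 0.744); φ = arcsin(p_z) ≈ 48.10°, λ = atan2(p_y, p_x) ≈ 145.44°.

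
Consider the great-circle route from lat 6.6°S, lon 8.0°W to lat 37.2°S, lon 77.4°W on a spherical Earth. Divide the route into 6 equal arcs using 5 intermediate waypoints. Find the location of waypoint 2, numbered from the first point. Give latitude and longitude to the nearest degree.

≈ lat 20°S, lon 27°W

From cos δ = sin φ₁ sin φ₂ + cos φ₁ cos φ₂ cos Δλ, the central angle is δ ≈ 1.215 rad (69.6°).
Interpolate at f = 2/6 with slerp weights a = sin((1−f)δ)/sin δ ≈ 0.773, b = sin(fδ)/sin δ ≈ 0.420.
p = a·p₁ + b·p₂ ≈ (0.833, -0.434, -0.343); φ = arcsin(p_z) ≈ -20.06°, λ = atan2(p_y, p_x) ≈ -27.49°.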